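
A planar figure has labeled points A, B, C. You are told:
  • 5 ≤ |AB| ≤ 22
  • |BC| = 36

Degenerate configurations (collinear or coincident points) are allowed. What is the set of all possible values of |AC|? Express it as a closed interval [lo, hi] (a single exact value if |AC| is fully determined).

|AB| ∈ [5, 22]
|BC| ∈ {36}
|AC| ∈ [14, 58]

|AC| ∈ [14, 58]  (≈ [14.0000, 58.0000])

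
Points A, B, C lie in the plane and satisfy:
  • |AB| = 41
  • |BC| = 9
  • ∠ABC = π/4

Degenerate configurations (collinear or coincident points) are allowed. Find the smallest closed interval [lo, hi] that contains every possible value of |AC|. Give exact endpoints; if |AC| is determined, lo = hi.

|AB| ∈ {41}
|BC| ∈ {9}
|AC| ∈ {√(1762 - 369·√(2))}

|AC| = √(1762 - 369·√(2))  (≈ 35.2158)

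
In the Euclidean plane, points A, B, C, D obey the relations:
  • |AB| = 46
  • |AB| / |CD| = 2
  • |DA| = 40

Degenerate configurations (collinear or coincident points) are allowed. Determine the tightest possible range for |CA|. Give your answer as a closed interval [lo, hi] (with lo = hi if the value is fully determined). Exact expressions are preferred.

|AB| ∈ {46}
|AD| ∈ {40}
|CD| ∈ {23}
|BD| ∈ [6, 86]
|AC| ∈ [17, 63]
|BC| ∈ [0, 109]

|CA| ∈ [17, 63]  (≈ [17.0000, 63.0000])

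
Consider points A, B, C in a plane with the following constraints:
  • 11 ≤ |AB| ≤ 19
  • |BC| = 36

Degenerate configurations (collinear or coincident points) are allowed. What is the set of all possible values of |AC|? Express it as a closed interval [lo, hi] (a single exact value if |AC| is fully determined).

|AB| ∈ [11, 19]
|BC| ∈ {36}
|AC| ∈ [17, 55]

|AC| ∈ [17, 55]  (≈ [17.0000, 55.0000])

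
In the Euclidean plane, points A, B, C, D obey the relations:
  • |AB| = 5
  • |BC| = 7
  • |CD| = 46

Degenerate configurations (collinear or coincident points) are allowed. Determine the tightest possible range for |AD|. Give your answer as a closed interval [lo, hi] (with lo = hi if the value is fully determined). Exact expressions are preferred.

|AB| ∈ {5}
|BC| ∈ {7}
|CD| ∈ {46}
|AC| ∈ [2, 12]
|BD| ∈ [39, 53]
|AD| ∈ [34, 58]

|AD| ∈ [34, 58]  (≈ [34.0000, 58.0000])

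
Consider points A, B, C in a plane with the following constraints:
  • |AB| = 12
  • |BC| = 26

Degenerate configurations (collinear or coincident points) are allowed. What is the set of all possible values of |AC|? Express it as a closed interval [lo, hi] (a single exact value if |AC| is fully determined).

|AC| ∈ [14, 38]  (≈ [14.0000, 38.0000])

|AB| ∈ {12}
|BC| ∈ {26}
|AC| ∈ [14, 38]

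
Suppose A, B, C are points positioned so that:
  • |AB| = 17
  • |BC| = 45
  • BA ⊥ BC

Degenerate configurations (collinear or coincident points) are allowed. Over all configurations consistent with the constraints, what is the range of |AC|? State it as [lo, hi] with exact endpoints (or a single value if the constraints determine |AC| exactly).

|AC| = √(2314)  (≈ 48.1041)

|AB| ∈ {17}
|BC| ∈ {45}
|AC| ∈ {√(2314)}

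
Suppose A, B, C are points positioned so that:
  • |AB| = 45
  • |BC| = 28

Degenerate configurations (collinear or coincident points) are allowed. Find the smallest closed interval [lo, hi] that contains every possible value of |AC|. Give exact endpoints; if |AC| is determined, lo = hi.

|AC| ∈ [17, 73]  (≈ [17.0000, 73.0000])

|AB| ∈ {45}
|BC| ∈ {28}
|AC| ∈ [17, 73]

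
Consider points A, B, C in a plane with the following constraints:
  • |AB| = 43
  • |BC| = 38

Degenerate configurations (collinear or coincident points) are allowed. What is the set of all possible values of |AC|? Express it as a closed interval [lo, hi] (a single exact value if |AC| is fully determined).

|AB| ∈ {43}
|BC| ∈ {38}
|AC| ∈ [5, 81]

|AC| ∈ [5, 81]  (≈ [5.0000, 81.0000])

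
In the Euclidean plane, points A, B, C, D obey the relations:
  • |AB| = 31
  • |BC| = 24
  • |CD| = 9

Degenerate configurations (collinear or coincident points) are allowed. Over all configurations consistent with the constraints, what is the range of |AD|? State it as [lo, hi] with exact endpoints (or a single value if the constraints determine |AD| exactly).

|AD| ∈ [0, 64]  (≈ [0.0000, 64.0000])

|AB| ∈ {31}
|BC| ∈ {24}
|CD| ∈ {9}
|AC| ∈ [7, 55]
|BD| ∈ [15, 33]
|AD| ∈ [0, 64]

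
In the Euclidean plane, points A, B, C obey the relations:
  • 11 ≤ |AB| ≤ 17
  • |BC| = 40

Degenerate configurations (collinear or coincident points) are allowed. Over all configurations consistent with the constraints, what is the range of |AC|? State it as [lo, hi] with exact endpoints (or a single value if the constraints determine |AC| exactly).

|AB| ∈ [11, 17]
|BC| ∈ {40}
|AC| ∈ [23, 57]

|AC| ∈ [23, 57]  (≈ [23.0000, 57.0000])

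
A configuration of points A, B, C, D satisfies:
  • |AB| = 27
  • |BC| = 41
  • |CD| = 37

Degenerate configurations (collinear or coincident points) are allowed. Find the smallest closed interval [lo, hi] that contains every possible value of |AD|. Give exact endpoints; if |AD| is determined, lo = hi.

|AB| ∈ {27}
|BC| ∈ {41}
|CD| ∈ {37}
|AC| ∈ [14, 68]
|BD| ∈ [4, 78]
|AD| ∈ [0, 105]

|AD| ∈ [0, 105]  (≈ [0.0000, 105.0000])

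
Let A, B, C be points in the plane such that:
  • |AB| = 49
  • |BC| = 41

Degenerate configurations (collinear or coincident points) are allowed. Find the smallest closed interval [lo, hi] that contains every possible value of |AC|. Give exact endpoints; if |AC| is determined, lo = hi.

|AB| ∈ {49}
|BC| ∈ {41}
|AC| ∈ [8, 90]

|AC| ∈ [8, 90]  (≈ [8.0000, 90.0000])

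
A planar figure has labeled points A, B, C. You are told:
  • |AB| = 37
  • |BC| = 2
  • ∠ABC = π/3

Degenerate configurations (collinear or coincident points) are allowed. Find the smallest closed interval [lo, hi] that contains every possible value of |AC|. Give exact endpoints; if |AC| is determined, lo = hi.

|AC| = √(1299)  (≈ 36.0416)

|AB| ∈ {37}
|BC| ∈ {2}
|AC| ∈ {√(1299)}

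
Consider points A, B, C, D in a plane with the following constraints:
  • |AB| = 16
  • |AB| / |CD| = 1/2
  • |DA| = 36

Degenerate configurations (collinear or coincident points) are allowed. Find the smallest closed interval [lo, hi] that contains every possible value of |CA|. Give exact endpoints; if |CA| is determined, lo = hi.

|AB| ∈ {16}
|AD| ∈ {36}
|CD| ∈ {32}
|BD| ∈ [20, 52]
|AC| ∈ [4, 68]
|BC| ∈ [0, 84]

|CA| ∈ [4, 68]  (≈ [4.0000, 68.0000])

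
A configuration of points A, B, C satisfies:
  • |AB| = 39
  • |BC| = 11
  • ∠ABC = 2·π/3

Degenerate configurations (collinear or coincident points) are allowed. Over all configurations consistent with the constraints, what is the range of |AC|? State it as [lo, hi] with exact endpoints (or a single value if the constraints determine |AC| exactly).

|AC| = √(2071)  (≈ 45.5082)

|AB| ∈ {39}
|BC| ∈ {11}
|AC| ∈ {√(2071)}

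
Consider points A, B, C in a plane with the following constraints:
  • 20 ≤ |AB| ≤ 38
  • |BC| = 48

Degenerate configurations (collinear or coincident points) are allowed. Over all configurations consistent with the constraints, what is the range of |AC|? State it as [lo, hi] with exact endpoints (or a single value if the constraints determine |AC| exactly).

|AB| ∈ [20, 38]
|BC| ∈ {48}
|AC| ∈ [10, 86]

|AC| ∈ [10, 86]  (≈ [10.0000, 86.0000])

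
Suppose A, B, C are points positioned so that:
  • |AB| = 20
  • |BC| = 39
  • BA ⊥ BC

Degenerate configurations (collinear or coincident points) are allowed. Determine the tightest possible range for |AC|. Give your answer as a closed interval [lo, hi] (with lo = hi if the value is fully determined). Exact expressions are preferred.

|AC| = √(1921)  (≈ 43.8292)

|AB| ∈ {20}
|BC| ∈ {39}
|AC| ∈ {√(1921)}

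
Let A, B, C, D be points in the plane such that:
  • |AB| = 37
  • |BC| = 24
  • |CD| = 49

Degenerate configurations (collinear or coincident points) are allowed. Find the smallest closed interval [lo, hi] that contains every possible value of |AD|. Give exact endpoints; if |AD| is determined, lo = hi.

|AD| ∈ [0, 110]  (≈ [0.0000, 110.0000])

|AB| ∈ {37}
|BC| ∈ {24}
|CD| ∈ {49}
|AC| ∈ [13, 61]
|BD| ∈ [25, 73]
|AD| ∈ [0, 110]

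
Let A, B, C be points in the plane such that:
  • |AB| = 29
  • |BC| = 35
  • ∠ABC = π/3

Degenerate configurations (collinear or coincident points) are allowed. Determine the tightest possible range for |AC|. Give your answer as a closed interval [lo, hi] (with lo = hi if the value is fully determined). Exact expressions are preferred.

|AB| ∈ {29}
|BC| ∈ {35}
|AC| ∈ {√(1051)}

|AC| = √(1051)  (≈ 32.4191)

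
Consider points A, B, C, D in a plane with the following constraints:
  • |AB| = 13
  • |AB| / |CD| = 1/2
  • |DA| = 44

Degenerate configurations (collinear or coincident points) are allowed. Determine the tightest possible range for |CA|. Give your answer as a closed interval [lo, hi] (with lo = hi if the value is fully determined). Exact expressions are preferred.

|CA| ∈ [18, 70]  (≈ [18.0000, 70.0000])

|AB| ∈ {13}
|AD| ∈ {44}
|CD| ∈ {26}
|BD| ∈ [31, 57]
|AC| ∈ [18, 70]
|BC| ∈ [5, 83]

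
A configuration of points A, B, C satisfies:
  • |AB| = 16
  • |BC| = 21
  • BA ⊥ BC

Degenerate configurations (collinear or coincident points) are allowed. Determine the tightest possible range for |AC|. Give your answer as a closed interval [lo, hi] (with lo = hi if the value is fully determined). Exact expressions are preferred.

|AB| ∈ {16}
|BC| ∈ {21}
|AC| ∈ {√(697)}

|AC| = √(697)  (≈ 26.4008)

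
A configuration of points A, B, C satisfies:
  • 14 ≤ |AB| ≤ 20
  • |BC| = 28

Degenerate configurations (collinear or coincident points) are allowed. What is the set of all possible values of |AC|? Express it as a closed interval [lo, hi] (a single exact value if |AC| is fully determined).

|AC| ∈ [8, 48]  (≈ [8.0000, 48.0000])

|AB| ∈ [14, 20]
|BC| ∈ {28}
|AC| ∈ [8, 48]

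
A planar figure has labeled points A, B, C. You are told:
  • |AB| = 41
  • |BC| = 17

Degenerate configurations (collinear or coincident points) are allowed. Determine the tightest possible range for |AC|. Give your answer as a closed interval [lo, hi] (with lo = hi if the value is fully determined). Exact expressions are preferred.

|AB| ∈ {41}
|BC| ∈ {17}
|AC| ∈ [24, 58]

|AC| ∈ [24, 58]  (≈ [24.0000, 58.0000])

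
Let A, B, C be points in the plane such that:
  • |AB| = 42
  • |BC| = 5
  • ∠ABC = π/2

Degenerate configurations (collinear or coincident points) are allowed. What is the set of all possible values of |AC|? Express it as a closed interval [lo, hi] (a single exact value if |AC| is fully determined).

|AB| ∈ {42}
|BC| ∈ {5}
|AC| ∈ {√(1789)}

|AC| = √(1789)  (≈ 42.2966)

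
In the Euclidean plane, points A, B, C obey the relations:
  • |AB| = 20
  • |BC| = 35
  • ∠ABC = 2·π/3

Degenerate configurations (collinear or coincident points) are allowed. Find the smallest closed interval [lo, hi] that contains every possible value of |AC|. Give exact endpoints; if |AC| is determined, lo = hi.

|AB| ∈ {20}
|BC| ∈ {35}
|AC| ∈ {5·√(93)}

|AC| = 5·√(93)  (≈ 48.2183)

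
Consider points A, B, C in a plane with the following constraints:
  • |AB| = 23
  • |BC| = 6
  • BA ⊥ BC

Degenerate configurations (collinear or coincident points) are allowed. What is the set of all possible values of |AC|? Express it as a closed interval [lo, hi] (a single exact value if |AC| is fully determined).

|AC| = √(565)  (≈ 23.7697)

|AB| ∈ {23}
|BC| ∈ {6}
|AC| ∈ {√(565)}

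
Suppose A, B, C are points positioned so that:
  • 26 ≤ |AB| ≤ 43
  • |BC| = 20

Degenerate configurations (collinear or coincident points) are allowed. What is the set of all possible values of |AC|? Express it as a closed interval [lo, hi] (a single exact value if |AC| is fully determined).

|AB| ∈ [26, 43]
|BC| ∈ {20}
|AC| ∈ [6, 63]

|AC| ∈ [6, 63]  (≈ [6.0000, 63.0000])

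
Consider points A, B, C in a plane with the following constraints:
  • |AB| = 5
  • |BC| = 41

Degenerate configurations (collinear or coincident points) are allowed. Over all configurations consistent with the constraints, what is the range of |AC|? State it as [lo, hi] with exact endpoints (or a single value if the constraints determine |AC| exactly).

|AC| ∈ [36, 46]  (≈ [36.0000, 46.0000])

|AB| ∈ {5}
|BC| ∈ {41}
|AC| ∈ [36, 46]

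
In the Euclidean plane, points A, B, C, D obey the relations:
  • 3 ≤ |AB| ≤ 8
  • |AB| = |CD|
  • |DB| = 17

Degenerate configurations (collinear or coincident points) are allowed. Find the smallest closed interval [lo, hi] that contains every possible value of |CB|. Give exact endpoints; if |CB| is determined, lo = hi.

|CB| ∈ [9, 25]  (≈ [9.0000, 25.0000])

|AB| ∈ [3, 8]
|BD| ∈ {17}
|CD| ∈ [3, 8]
|AD| ∈ [9, 25]
|BC| ∈ [9, 25]
|AC| ∈ [1, 33]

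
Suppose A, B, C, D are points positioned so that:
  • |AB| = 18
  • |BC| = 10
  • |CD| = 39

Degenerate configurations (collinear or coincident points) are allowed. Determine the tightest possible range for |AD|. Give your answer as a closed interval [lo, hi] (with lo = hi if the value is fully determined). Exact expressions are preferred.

|AB| ∈ {18}
|BC| ∈ {10}
|CD| ∈ {39}
|AC| ∈ [8, 28]
|BD| ∈ [29, 49]
|AD| ∈ [11, 67]

|AD| ∈ [11, 67]  (≈ [11.0000, 67.0000])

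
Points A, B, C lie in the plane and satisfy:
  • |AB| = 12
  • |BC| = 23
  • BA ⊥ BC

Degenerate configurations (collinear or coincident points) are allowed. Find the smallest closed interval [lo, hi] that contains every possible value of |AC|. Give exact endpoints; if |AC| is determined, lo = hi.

|AC| = √(673)  (≈ 25.9422)

|AB| ∈ {12}
|BC| ∈ {23}
|AC| ∈ {√(673)}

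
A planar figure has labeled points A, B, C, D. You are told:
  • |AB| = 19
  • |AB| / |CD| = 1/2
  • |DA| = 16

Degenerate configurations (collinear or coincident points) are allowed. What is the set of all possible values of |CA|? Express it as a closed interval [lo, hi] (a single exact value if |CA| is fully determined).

|CA| ∈ [22, 54]  (≈ [22.0000, 54.0000])

|AB| ∈ {19}
|AD| ∈ {16}
|CD| ∈ {38}
|BD| ∈ [3, 35]
|AC| ∈ [22, 54]
|BC| ∈ [3, 73]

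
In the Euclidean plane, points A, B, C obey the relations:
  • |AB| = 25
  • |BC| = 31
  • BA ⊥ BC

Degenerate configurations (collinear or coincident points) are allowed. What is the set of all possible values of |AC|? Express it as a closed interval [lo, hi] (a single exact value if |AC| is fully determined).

|AB| ∈ {25}
|BC| ∈ {31}
|AC| ∈ {√(1586)}

|AC| = √(1586)  (≈ 39.8246)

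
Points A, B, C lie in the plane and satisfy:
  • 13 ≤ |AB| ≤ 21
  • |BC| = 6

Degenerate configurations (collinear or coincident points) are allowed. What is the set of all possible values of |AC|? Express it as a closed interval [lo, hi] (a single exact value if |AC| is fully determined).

|AC| ∈ [7, 27]  (≈ [7.0000, 27.0000])

|AB| ∈ [13, 21]
|BC| ∈ {6}
|AC| ∈ [7, 27]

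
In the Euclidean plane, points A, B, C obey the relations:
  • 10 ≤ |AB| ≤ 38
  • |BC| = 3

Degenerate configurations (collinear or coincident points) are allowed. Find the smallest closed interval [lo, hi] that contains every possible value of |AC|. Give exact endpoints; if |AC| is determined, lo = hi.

|AB| ∈ [10, 38]
|BC| ∈ {3}
|AC| ∈ [7, 41]

|AC| ∈ [7, 41]  (≈ [7.0000, 41.0000])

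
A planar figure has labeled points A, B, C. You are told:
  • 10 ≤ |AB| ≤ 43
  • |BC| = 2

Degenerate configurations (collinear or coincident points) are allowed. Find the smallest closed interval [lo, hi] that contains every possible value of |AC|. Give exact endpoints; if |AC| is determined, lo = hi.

|AB| ∈ [10, 43]
|BC| ∈ {2}
|AC| ∈ [8, 45]

|AC| ∈ [8, 45]  (≈ [8.0000, 45.0000])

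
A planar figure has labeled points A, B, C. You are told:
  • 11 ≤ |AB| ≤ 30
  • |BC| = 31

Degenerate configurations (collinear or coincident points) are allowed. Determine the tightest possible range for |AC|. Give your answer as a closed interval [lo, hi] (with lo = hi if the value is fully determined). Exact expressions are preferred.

|AB| ∈ [11, 30]
|BC| ∈ {31}
|AC| ∈ [1, 61]

|AC| ∈ [1, 61]  (≈ [1.0000, 61.0000])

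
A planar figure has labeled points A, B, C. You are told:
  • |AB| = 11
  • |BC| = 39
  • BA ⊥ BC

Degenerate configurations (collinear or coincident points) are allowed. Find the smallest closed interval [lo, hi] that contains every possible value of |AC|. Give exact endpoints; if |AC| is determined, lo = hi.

|AB| ∈ {11}
|BC| ∈ {39}
|AC| ∈ {√(1642)}

|AC| = √(1642)  (≈ 40.5216)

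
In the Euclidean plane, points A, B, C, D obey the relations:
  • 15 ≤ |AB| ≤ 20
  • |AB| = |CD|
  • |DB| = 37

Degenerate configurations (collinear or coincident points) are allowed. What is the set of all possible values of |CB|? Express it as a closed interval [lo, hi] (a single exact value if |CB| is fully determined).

|CB| ∈ [17, 57]  (≈ [17.0000, 57.0000])

|AB| ∈ [15, 20]
|BD| ∈ {37}
|CD| ∈ [15, 20]
|AD| ∈ [17, 57]
|BC| ∈ [17, 57]
|AC| ∈ [0, 77]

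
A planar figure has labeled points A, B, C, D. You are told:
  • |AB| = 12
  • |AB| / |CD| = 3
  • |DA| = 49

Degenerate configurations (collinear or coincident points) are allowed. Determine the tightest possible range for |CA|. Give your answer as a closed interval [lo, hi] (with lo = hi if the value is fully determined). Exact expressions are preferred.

|AB| ∈ {12}
|AD| ∈ {49}
|CD| ∈ {4}
|BD| ∈ [37, 61]
|AC| ∈ [45, 53]
|BC| ∈ [33, 65]

|CA| ∈ [45, 53]  (≈ [45.0000, 53.0000])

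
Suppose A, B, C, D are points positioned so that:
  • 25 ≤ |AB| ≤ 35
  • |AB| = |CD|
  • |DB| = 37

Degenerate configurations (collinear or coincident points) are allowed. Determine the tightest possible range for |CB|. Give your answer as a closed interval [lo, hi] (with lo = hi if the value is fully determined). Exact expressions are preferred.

|CB| ∈ [2, 72]  (≈ [2.0000, 72.0000])

|AB| ∈ [25, 35]
|BD| ∈ {37}
|CD| ∈ [25, 35]
|AD| ∈ [2, 72]
|BC| ∈ [2, 72]
|AC| ∈ [0, 107]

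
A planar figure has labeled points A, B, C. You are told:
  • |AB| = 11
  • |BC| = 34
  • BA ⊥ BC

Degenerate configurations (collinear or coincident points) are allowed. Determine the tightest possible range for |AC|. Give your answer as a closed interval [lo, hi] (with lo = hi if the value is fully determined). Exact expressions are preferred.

|AB| ∈ {11}
|BC| ∈ {34}
|AC| ∈ {√(1277)}

|AC| = √(1277)  (≈ 35.7351)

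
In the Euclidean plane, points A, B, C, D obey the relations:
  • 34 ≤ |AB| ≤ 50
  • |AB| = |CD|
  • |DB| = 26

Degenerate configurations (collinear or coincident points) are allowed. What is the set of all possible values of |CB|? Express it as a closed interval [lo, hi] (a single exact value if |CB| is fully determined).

|CB| ∈ [8, 76]  (≈ [8.0000, 76.0000])

|AB| ∈ [34, 50]
|BD| ∈ {26}
|CD| ∈ [34, 50]
|AD| ∈ [8, 76]
|BC| ∈ [8, 76]
|AC| ∈ [0, 126]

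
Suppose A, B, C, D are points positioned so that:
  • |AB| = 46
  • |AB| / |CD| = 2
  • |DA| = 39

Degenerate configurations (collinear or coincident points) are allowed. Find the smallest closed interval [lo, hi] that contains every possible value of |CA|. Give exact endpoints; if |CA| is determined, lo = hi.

|CA| ∈ [16, 62]  (≈ [16.0000, 62.0000])

|AB| ∈ {46}
|AD| ∈ {39}
|CD| ∈ {23}
|BD| ∈ [7, 85]
|AC| ∈ [16, 62]
|BC| ∈ [0, 108]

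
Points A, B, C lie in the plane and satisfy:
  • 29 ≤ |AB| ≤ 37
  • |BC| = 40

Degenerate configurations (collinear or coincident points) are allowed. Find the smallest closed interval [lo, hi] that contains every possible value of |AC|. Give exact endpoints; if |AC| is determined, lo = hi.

|AB| ∈ [29, 37]
|BC| ∈ {40}
|AC| ∈ [3, 77]

|AC| ∈ [3, 77]  (≈ [3.0000, 77.0000])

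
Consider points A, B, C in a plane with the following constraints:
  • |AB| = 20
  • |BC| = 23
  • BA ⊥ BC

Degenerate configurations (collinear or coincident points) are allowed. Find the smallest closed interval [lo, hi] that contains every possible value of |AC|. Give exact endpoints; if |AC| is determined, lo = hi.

|AC| = √(929)  (≈ 30.4795)

|AB| ∈ {20}
|BC| ∈ {23}
|AC| ∈ {√(929)}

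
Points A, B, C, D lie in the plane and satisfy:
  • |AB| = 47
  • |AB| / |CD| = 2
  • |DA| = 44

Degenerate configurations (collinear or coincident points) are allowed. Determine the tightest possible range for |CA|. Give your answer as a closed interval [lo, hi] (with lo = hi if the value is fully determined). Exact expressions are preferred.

|AB| ∈ {47}
|AD| ∈ {44}
|CD| ∈ {47/2}
|BD| ∈ [3, 91]
|AC| ∈ [41/2, 135/2]
|BC| ∈ [0, 229/2]

|CA| ∈ [41/2, 135/2]  (≈ [20.5000, 67.5000])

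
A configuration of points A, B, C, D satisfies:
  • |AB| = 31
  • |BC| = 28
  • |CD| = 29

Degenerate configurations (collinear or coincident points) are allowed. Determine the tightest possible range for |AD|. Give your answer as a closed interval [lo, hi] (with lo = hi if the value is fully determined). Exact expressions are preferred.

|AB| ∈ {31}
|BC| ∈ {28}
|CD| ∈ {29}
|AC| ∈ [3, 59]
|BD| ∈ [1, 57]
|AD| ∈ [0, 88]

|AD| ∈ [0, 88]  (≈ [0.0000, 88.0000])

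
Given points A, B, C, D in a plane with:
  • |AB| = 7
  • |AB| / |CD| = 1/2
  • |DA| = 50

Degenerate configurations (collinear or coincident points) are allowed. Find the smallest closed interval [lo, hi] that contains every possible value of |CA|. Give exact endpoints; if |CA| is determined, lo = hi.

|AB| ∈ {7}
|AD| ∈ {50}
|CD| ∈ {14}
|BD| ∈ [43, 57]
|AC| ∈ [36, 64]
|BC| ∈ [29, 71]

|CA| ∈ [36, 64]  (≈ [36.0000, 64.0000])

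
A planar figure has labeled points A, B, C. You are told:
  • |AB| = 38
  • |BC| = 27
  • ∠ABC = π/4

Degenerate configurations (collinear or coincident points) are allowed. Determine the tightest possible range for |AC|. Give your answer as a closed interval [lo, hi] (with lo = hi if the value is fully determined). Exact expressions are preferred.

|AC| = √(2173 - 1026·√(2))  (≈ 26.8704)

|AB| ∈ {38}
|BC| ∈ {27}
|AC| ∈ {√(2173 - 1026·√(2))}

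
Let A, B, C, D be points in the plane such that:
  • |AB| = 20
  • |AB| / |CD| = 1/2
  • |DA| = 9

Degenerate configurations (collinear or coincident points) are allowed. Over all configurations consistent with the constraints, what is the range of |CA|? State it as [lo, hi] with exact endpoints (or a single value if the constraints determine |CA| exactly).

|AB| ∈ {20}
|AD| ∈ {9}
|CD| ∈ {40}
|BD| ∈ [11, 29]
|AC| ∈ [31, 49]
|BC| ∈ [11, 69]

|CA| ∈ [31, 49]  (≈ [31.0000, 49.0000])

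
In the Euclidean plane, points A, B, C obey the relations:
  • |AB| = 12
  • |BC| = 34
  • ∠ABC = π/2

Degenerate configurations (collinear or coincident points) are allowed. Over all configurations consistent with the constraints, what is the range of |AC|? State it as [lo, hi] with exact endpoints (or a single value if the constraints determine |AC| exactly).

|AC| = 10·√(13)  (≈ 36.0555)

|AB| ∈ {12}
|BC| ∈ {34}
|AC| ∈ {10·√(13)}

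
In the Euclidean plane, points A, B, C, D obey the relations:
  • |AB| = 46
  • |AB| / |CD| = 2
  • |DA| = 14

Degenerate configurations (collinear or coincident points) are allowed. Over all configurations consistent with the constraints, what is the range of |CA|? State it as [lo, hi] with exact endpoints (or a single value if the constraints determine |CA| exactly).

|AB| ∈ {46}
|AD| ∈ {14}
|CD| ∈ {23}
|BD| ∈ [32, 60]
|AC| ∈ [9, 37]
|BC| ∈ [9, 83]

|CA| ∈ [9, 37]  (≈ [9.0000, 37.0000])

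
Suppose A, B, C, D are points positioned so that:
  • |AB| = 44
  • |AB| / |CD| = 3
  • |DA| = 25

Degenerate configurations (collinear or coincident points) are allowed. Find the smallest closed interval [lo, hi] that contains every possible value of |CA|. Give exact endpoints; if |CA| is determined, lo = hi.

|AB| ∈ {44}
|AD| ∈ {25}
|CD| ∈ {44/3}
|BD| ∈ [19, 69]
|AC| ∈ [31/3, 119/3]
|BC| ∈ [13/3, 251/3]

|CA| ∈ [31/3, 119/3]  (≈ [10.3333, 39.6667])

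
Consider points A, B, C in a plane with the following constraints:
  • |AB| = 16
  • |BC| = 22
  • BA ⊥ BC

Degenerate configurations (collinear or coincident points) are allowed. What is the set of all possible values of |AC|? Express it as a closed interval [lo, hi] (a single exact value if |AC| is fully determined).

|AC| = 2·√(185)  (≈ 27.2029)

|AB| ∈ {16}
|BC| ∈ {22}
|AC| ∈ {2·√(185)}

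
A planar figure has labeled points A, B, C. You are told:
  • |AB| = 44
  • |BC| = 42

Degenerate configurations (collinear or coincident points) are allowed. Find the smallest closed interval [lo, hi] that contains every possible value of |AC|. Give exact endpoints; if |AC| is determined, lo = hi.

|AB| ∈ {44}
|BC| ∈ {42}
|AC| ∈ [2, 86]

|AC| ∈ [2, 86]  (≈ [2.0000, 86.0000])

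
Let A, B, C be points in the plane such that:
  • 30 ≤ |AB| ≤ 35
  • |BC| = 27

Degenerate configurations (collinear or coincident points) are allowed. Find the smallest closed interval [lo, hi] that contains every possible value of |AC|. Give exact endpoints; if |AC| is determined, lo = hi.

|AB| ∈ [30, 35]
|BC| ∈ {27}
|AC| ∈ [3, 62]

|AC| ∈ [3, 62]  (≈ [3.0000, 62.0000])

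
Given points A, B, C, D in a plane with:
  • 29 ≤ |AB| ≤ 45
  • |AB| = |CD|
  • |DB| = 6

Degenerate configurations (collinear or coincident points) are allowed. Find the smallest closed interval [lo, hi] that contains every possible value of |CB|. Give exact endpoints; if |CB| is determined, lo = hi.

|CB| ∈ [23, 51]  (≈ [23.0000, 51.0000])

|AB| ∈ [29, 45]
|BD| ∈ {6}
|CD| ∈ [29, 45]
|AD| ∈ [23, 51]
|BC| ∈ [23, 51]
|AC| ∈ [0, 96]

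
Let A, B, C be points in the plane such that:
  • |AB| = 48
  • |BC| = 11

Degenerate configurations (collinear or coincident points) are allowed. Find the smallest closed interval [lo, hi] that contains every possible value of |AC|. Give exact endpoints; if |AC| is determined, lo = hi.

|AB| ∈ {48}
|BC| ∈ {11}
|AC| ∈ [37, 59]

|AC| ∈ [37, 59]  (≈ [37.0000, 59.0000])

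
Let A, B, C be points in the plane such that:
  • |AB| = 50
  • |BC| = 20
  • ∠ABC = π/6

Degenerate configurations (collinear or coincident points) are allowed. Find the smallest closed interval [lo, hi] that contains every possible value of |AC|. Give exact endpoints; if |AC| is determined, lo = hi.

|AB| ∈ {50}
|BC| ∈ {20}
|AC| ∈ {10·√(29 - 10·√(3))}

|AC| = 10·√(29 - 10·√(3))  (≈ 34.1753)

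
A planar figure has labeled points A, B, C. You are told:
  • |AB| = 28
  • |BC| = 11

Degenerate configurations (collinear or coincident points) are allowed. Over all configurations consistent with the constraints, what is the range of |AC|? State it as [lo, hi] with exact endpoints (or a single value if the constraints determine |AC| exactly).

|AB| ∈ {28}
|BC| ∈ {11}
|AC| ∈ [17, 39]

|AC| ∈ [17, 39]  (≈ [17.0000, 39.0000])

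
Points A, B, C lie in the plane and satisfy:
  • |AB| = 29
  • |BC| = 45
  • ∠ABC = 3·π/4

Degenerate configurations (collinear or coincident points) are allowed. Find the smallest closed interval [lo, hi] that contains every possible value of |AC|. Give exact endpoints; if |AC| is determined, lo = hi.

|AB| ∈ {29}
|BC| ∈ {45}
|AC| ∈ {√(1305·√(2) + 2866)}

|AC| = √(1305·√(2) + 2866)  (≈ 68.6407)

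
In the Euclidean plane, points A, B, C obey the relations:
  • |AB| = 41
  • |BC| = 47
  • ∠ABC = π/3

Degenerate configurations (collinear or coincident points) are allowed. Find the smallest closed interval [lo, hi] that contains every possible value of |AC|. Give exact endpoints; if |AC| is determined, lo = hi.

|AB| ∈ {41}
|BC| ∈ {47}
|AC| ∈ {√(1963)}

|AC| = √(1963)  (≈ 44.3058)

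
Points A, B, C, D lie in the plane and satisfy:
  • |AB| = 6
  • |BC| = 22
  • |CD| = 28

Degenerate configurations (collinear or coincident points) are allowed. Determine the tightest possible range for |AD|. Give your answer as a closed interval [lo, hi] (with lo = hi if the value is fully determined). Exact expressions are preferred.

|AD| ∈ [0, 56]  (≈ [0.0000, 56.0000])

|AB| ∈ {6}
|BC| ∈ {22}
|CD| ∈ {28}
|AC| ∈ [16, 28]
|BD| ∈ [6, 50]
|AD| ∈ [0, 56]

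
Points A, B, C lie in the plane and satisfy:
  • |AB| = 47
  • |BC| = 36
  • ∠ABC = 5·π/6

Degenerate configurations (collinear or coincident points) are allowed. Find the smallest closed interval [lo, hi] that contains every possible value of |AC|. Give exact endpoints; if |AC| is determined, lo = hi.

|AC| = √(1692·√(3) + 3505)  (≈ 80.2224)

|AB| ∈ {47}
|BC| ∈ {36}
|AC| ∈ {√(1692·√(3) + 3505)}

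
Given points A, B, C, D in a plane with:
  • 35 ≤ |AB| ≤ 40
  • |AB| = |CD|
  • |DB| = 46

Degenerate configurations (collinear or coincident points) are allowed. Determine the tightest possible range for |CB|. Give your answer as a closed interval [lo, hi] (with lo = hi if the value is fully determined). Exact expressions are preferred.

|AB| ∈ [35, 40]
|BD| ∈ {46}
|CD| ∈ [35, 40]
|AD| ∈ [6, 86]
|BC| ∈ [6, 86]
|AC| ∈ [0, 126]

|CB| ∈ [6, 86]  (≈ [6.0000, 86.0000])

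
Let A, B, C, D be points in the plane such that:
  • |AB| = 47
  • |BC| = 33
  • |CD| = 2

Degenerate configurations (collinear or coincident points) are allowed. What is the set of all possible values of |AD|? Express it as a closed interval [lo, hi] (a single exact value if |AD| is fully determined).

|AB| ∈ {47}
|BC| ∈ {33}
|CD| ∈ {2}
|AC| ∈ [14, 80]
|BD| ∈ [31, 35]
|AD| ∈ [12, 82]

|AD| ∈ [12, 82]  (≈ [12.0000, 82.0000])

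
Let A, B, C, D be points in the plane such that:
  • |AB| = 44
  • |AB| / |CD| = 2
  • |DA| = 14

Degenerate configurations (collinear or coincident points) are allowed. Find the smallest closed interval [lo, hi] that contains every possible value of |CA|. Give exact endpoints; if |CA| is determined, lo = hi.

|CA| ∈ [8, 36]  (≈ [8.0000, 36.0000])

|AB| ∈ {44}
|AD| ∈ {14}
|CD| ∈ {22}
|BD| ∈ [30, 58]
|AC| ∈ [8, 36]
|BC| ∈ [8, 80]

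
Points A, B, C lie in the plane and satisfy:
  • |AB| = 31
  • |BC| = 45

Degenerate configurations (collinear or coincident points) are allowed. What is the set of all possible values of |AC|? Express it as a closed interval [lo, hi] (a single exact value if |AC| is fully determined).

|AC| ∈ [14, 76]  (≈ [14.0000, 76.0000])

|AB| ∈ {31}
|BC| ∈ {45}
|AC| ∈ [14, 76]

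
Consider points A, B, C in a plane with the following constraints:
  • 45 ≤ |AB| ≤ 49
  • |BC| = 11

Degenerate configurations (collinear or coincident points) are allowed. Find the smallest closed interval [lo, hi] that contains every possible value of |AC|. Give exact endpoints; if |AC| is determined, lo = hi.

|AC| ∈ [34, 60]  (≈ [34.0000, 60.0000])

|AB| ∈ [45, 49]
|BC| ∈ {11}
|AC| ∈ [34, 60]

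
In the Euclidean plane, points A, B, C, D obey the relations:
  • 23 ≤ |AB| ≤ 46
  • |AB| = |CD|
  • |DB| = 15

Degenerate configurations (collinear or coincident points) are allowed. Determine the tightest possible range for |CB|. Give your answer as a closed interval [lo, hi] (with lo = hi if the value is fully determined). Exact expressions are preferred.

|CB| ∈ [8, 61]  (≈ [8.0000, 61.0000])

|AB| ∈ [23, 46]
|BD| ∈ {15}
|CD| ∈ [23, 46]
|AD| ∈ [8, 61]
|BC| ∈ [8, 61]
|AC| ∈ [0, 107]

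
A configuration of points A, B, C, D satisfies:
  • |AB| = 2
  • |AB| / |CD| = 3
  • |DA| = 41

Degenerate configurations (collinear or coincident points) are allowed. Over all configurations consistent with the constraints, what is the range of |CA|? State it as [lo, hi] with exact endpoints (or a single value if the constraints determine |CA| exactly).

|AB| ∈ {2}
|AD| ∈ {41}
|CD| ∈ {2/3}
|BD| ∈ [39, 43]
|AC| ∈ [121/3, 125/3]
|BC| ∈ [115/3, 131/3]

|CA| ∈ [121/3, 125/3]  (≈ [40.3333, 41.6667])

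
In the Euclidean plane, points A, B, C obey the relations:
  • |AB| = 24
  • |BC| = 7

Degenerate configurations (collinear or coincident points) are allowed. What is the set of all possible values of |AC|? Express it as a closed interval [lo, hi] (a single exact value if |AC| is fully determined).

|AC| ∈ [17, 31]  (≈ [17.0000, 31.0000])

|AB| ∈ {24}
|BC| ∈ {7}
|AC| ∈ [17, 31]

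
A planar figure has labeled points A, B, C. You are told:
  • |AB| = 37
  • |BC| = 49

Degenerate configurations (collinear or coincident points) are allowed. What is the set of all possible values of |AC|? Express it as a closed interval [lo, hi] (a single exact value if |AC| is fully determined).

|AC| ∈ [12, 86]  (≈ [12.0000, 86.0000])

|AB| ∈ {37}
|BC| ∈ {49}
|AC| ∈ [12, 86]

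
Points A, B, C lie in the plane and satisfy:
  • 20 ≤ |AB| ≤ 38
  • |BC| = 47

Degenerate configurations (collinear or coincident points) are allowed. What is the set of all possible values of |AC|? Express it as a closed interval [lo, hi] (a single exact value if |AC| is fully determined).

|AC| ∈ [9, 85]  (≈ [9.0000, 85.0000])

|AB| ∈ [20, 38]
|BC| ∈ {47}
|AC| ∈ [9, 85]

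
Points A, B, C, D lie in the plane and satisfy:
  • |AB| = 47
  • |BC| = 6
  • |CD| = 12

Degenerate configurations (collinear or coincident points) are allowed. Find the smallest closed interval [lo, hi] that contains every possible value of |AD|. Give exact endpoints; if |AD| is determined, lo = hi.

|AB| ∈ {47}
|BC| ∈ {6}
|CD| ∈ {12}
|AC| ∈ [41, 53]
|BD| ∈ [6, 18]
|AD| ∈ [29, 65]

|AD| ∈ [29, 65]  (≈ [29.0000, 65.0000])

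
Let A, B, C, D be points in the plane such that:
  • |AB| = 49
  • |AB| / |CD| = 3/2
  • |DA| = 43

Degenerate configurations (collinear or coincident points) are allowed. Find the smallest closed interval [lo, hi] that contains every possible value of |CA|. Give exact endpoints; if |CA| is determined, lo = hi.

|AB| ∈ {49}
|AD| ∈ {43}
|CD| ∈ {98/3}
|BD| ∈ [6, 92]
|AC| ∈ [31/3, 227/3]
|BC| ∈ [0, 374/3]

|CA| ∈ [31/3, 227/3]  (≈ [10.3333, 75.6667])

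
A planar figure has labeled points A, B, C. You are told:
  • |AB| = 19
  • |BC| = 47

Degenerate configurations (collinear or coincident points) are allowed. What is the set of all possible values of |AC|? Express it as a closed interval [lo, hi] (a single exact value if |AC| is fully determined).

|AB| ∈ {19}
|BC| ∈ {47}
|AC| ∈ [28, 66]

|AC| ∈ [28, 66]  (≈ [28.0000, 66.0000])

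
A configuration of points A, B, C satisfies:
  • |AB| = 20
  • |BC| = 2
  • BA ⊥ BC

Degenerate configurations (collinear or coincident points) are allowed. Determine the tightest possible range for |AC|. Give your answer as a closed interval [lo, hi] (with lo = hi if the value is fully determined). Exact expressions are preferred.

|AC| = 2·√(101)  (≈ 20.0998)

|AB| ∈ {20}
|BC| ∈ {2}
|AC| ∈ {2·√(101)}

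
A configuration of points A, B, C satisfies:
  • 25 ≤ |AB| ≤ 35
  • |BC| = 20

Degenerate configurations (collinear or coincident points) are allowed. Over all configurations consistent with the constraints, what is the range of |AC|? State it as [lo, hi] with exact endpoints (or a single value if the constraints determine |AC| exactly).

|AB| ∈ [25, 35]
|BC| ∈ {20}
|AC| ∈ [5, 55]

|AC| ∈ [5, 55]  (≈ [5.0000, 55.0000])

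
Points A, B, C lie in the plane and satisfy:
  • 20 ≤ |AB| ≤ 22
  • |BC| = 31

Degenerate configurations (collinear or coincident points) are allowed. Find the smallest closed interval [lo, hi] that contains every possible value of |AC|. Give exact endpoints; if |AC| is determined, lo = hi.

|AC| ∈ [9, 53]  (≈ [9.0000, 53.0000])

|AB| ∈ [20, 22]
|BC| ∈ {31}
|AC| ∈ [9, 53]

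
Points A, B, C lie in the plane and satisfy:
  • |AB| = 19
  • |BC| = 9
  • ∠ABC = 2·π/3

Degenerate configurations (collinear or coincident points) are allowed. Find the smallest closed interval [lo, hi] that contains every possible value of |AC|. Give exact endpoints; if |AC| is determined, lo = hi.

|AC| = √(613)  (≈ 24.7588)

|AB| ∈ {19}
|BC| ∈ {9}
|AC| ∈ {√(613)}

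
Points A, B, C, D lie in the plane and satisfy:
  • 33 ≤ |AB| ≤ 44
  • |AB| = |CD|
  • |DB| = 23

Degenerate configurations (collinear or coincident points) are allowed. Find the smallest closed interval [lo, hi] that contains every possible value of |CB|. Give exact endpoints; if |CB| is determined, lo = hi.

|AB| ∈ [33, 44]
|BD| ∈ {23}
|CD| ∈ [33, 44]
|AD| ∈ [10, 67]
|BC| ∈ [10, 67]
|AC| ∈ [0, 111]

|CB| ∈ [10, 67]  (≈ [10.0000, 67.0000])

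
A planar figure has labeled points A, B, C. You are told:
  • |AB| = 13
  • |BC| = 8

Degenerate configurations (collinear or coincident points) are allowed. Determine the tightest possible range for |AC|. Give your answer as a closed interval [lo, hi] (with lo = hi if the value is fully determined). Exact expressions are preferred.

|AB| ∈ {13}
|BC| ∈ {8}
|AC| ∈ [5, 21]

|AC| ∈ [5, 21]  (≈ [5.0000, 21.0000])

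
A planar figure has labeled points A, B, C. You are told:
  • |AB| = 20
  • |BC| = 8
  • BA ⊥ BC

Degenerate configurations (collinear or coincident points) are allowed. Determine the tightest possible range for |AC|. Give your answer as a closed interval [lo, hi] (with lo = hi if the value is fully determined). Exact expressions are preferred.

|AB| ∈ {20}
|BC| ∈ {8}
|AC| ∈ {4·√(29)}

|AC| = 4·√(29)  (≈ 21.5407)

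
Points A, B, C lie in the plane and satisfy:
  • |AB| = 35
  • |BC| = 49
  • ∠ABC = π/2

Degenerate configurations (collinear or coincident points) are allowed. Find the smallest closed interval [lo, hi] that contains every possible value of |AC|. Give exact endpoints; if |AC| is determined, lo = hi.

|AC| = 7·√(74)  (≈ 60.2163)

|AB| ∈ {35}
|BC| ∈ {49}
|AC| ∈ {7·√(74)}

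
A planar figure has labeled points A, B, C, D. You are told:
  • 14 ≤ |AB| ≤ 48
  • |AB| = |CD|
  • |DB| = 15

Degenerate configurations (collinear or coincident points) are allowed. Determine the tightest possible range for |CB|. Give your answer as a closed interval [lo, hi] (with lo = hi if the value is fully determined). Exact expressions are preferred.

|AB| ∈ [14, 48]
|BD| ∈ {15}
|CD| ∈ [14, 48]
|AD| ∈ [0, 63]
|BC| ∈ [0, 63]
|AC| ∈ [0, 111]

|CB| ∈ [0, 63]  (≈ [0.0000, 63.0000])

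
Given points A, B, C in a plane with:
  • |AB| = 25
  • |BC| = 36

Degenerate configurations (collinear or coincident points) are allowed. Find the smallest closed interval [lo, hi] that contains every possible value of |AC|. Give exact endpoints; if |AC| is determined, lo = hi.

|AC| ∈ [11, 61]  (≈ [11.0000, 61.0000])

|AB| ∈ {25}
|BC| ∈ {36}
|AC| ∈ [11, 61]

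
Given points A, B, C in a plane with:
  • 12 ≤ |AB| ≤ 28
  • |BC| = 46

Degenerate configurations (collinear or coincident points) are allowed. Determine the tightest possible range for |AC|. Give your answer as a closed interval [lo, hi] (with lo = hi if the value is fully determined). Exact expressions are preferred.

|AB| ∈ [12, 28]
|BC| ∈ {46}
|AC| ∈ [18, 74]

|AC| ∈ [18, 74]  (≈ [18.0000, 74.0000])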